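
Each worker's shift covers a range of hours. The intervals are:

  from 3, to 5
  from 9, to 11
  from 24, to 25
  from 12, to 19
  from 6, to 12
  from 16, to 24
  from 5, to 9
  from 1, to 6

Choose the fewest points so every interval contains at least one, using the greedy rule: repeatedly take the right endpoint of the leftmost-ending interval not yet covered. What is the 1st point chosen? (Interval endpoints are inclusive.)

5

Process intervals by earliest right end; each time one isn't hit yet, stab at its right endpoint.
Sorted: [3,5] [1,6] [5,9] [9,11] [6,12] [12,19] [16,24] [24,25]
{[3,5],[1,6],[5,9]} hit by 5; {[9,11],[6,12]} hit by 11; {[12,19],[16,24]} hit by 19; {[24,25]} hit by 25.
Points: 5, 11, 19, 25 (4 total).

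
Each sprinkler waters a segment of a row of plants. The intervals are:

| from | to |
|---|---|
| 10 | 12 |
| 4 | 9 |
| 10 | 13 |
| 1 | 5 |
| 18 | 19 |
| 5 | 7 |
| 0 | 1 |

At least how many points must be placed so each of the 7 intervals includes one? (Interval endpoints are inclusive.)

Process intervals by earliest right end; each time one isn't hit yet, stab at its right endpoint.
Sorted: [0,1] [1,5] [5,7] [4,9] [10,12] [10,13] [18,19]
{[0,1],[1,5]} hit by 1; {[5,7],[4,9]} hit by 7; {[10,12],[10,13]} hit by 12; {[18,19]} hit by 19.
Points: 1, 7, 12, 19 (4 total).

4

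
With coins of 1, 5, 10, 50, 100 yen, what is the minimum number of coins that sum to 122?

5

Use the largest denomination that fits, subtract, and repeat.
122 − 1×100→22 − 2×10→2 − 2×1→0
Total coins = 1 + 2 + 2 = 5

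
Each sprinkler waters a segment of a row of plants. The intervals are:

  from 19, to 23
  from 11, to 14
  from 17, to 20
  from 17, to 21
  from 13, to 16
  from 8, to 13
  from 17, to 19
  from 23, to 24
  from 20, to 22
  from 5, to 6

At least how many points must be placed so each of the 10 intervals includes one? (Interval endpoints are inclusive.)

5

Process intervals by earliest right end; each time one isn't hit yet, stab at its right endpoint.
By right end: [5,6]  [8,13]  [11,14]  [13,16]  [17,19]  [17,20]  [17,21]  [20,22]  [19,23]  [23,24]
[5,6] uncovered → point at 6; [8,13] uncovered → point at 13; [17,19] uncovered → point at 19; [20,22] uncovered → point at 22; [23,24] uncovered → point at 24.
Points: 6, 13, 19, 22, 24 (5 total).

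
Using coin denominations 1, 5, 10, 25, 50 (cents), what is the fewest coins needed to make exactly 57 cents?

4

57 = 1×50 + 1×5 + 2×1
Total coins = 1 + 1 + 2 = 4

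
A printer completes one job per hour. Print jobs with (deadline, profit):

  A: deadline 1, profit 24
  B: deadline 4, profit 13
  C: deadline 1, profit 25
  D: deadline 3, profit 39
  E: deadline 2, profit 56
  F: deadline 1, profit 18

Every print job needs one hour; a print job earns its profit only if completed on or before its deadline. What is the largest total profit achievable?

133

By profit: E(d2,56), D(d3,39), C(d1,25), A(d1,24), F(d1,18), B(d4,13)
E→slot 2; D→slot 3; C→slot 1; A skipped; F skipped; B→slot 4.
Profit = 25 + 56 + 39 + 13 = 133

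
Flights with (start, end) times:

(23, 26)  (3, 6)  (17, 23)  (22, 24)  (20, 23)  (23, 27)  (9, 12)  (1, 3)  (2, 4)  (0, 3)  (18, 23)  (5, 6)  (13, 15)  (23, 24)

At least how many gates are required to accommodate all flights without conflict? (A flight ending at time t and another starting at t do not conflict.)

Count concurrent intervals with a sweep; the peak is the room count.
starts: [0, 1, 2, 3, 5, 9, 13, 17, 18, 20, 22, 23, 23, 23]
ends:   [3, 3, 4, 6, 6, 12, 15, 23, 23, 23, 24, 24, 26, 27]
s0→1 s1→2 s2→3 e3→2 e3→1 s3→2 e4→1 s5→2 e6→1 e6→0 s9→1 e12→0 s13→1 e15→0 s17→1 s18→2 s20→3 s22→4  — peak 4.

4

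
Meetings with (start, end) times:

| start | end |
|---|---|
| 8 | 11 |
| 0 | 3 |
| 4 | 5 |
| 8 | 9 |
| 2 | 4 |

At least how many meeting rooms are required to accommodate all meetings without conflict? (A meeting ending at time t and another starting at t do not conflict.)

Count concurrent intervals with a sweep; the peak is the room count.
starts: [0, 2, 4, 8, 8]
ends:   [3, 4, 5, 9, 11]
s0→1 s2→2  — peak 2.

2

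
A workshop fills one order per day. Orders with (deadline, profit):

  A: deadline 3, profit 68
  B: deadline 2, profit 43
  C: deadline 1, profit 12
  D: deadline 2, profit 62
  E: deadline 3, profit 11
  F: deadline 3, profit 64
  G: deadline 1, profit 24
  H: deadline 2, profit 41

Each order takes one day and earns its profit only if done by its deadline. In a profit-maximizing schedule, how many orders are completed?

3

Take jobs in profit order; each goes to the latest open slot no later than its deadline.
Profit order: A=68 F=64 D=62 B=43 H=41 G=24 C=12 E=11
Assign: A→slot 3, F→slot 2, D→slot 1, B skipped, H skipped, G skipped, C skipped, E skipped.
Slots: [1:D] [2:F] [3:A]
3 of 8 scheduled.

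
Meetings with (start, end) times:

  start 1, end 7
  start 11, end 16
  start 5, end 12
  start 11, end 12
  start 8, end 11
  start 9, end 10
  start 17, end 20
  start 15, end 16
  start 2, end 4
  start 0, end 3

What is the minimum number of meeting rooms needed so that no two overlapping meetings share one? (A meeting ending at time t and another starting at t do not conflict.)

The answer is the maximum number of intervals overlapping at any instant.
Events (time:±→running): 0:+→1 1:+→2 2:+→3 … peak 3.

3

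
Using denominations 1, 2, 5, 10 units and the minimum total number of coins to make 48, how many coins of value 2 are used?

1

Use the largest denomination that fits, subtract, and repeat.
48 − 4×10→8 − 1×5→3 − 1×2→1 − 1×1→0
Count of 2: 1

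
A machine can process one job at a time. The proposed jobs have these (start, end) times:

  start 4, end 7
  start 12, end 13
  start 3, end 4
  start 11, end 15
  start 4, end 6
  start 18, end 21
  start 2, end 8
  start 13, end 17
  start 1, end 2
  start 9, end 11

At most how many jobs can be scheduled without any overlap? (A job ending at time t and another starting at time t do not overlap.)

Sorted by end: (1,2)  (3,4)  (4,6)  (4,7)  (2,8)  (9,11)  (12,13)  (11,15)  (13,17)  (18,21)
take (1,2); take (3,4); take (4,6); take (9,11); take (12,13); skip (11,15); take (13,17); take (18,21).
Selected 7 jobs.

7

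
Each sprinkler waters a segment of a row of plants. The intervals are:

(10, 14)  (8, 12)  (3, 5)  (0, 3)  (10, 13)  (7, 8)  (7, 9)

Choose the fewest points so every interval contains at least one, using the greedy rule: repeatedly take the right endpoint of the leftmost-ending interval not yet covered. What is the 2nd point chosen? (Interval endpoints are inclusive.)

Sort by right endpoint; whenever an interval is uncovered, place a point at its right end.
By right end: [0,3]  [3,5]  [7,8]  [7,9]  [8,12]  [10,13]  [10,14]
[0,3] uncovered → point at 3; [7,8] uncovered → point at 8; [10,13] uncovered → point at 13.
Points: 3, 8, 13 (3 total).

8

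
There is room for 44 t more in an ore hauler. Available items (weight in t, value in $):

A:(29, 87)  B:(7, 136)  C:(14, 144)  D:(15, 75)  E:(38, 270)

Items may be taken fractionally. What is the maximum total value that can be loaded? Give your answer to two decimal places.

Order: B (136/7=19.43) > C (144/14=10.29) > E (270/38=7.11) > D (75/15=5.00) > A (87/29=3.00)
Fill: take B (7 @ 136) → take C (14 @ 144) → take 23/38 of E → 163.42; 44/44 used.
Total value = 443.42

443.42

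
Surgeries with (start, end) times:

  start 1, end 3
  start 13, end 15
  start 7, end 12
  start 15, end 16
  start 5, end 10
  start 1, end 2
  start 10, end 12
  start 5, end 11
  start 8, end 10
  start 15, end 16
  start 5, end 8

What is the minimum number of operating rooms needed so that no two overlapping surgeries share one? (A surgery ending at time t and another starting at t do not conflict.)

4

starts: [1, 1, 5, 5, 5, 7, 8, 10, 13, 15, 15]
ends:   [2, 3, 8, 10, 10, 11, 12, 12, 15, 16, 16]
s1→1 s1→2 e2→1 e3→0 s5→1 s5→2 s5→3 s7→4  — peak 4.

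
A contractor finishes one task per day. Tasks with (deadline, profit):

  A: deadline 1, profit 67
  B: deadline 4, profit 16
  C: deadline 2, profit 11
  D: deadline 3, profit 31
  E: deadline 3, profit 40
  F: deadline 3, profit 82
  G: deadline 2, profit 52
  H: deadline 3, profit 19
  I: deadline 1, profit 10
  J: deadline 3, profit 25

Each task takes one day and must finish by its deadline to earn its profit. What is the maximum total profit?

217

Take jobs in profit order; each goes to the latest open slot no later than its deadline.
Profit order: F=82 A=67 G=52 E=40 D=31 J=25 H=19 B=16 C=11 I=10
Assign: F→slot 3, A→slot 1, G→slot 2, E skipped, D skipped, J skipped, H skipped, B→slot 4, C skipped, I skipped.
Slots: [1:A] [2:G] [3:F] [4:B]
Profit = 67 + 52 + 82 + 16 = 217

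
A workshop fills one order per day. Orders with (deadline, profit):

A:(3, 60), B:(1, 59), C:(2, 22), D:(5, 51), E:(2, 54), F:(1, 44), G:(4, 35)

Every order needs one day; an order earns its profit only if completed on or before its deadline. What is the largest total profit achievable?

Sort by profit descending; place each in the latest free slot ≤ its deadline.
By profit: A(d3,60), B(d1,59), E(d2,54), D(d5,51), F(d1,44), G(d4,35), C(d2,22)
A→slot 3; B→slot 1; E→slot 2; D→slot 5; F skipped; G→slot 4; C skipped.
Profit = 59 + 54 + 60 + 35 + 51 = 259

259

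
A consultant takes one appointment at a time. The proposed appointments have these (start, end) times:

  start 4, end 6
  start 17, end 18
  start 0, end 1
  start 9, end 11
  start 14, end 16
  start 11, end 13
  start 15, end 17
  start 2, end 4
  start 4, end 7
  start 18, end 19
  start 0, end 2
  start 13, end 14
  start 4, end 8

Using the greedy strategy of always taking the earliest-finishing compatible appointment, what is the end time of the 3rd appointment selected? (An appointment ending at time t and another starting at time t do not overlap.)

Order by finish time; keep every interval that doesn't clash with the previous kept one.
Sorted by end: (0,1)  (0,2)  (2,4)  (4,6)  (4,7)  (4,8)  (9,11)  (11,13)  (13,14)  (14,16)  (15,17)  (17,18)  (18,19)
take (0,1); skip (0,2); take (2,4); take (4,6); take (9,11); take (11,13); take (13,14); take (14,16); take (17,18); take (18,19).
Selected: (0,1) (2,4) (4,6) (9,11) (11,13) (13,14) (14,16) (17,18) (18,19)

6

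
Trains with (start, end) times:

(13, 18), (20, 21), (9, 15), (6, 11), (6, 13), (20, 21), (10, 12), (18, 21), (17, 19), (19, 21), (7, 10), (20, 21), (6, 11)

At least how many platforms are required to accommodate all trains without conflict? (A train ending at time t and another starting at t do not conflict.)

5

starts: [6, 6, 6, 7, 9, 10, 13, 17, 18, 19, 20, 20, 20]
ends:   [10, 11, 11, 12, 13, 15, 18, 19, 21, 21, 21, 21, 21]
s6→1 s6→2 s6→3 s7→4 s9→5  — peak 5.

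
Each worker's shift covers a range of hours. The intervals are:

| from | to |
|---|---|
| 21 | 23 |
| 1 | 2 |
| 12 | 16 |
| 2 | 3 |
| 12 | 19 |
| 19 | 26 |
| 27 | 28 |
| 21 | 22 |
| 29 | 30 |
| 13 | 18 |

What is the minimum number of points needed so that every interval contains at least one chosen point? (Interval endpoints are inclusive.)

5

Sort by right endpoint; whenever an interval is uncovered, place a point at its right end.
By right end: [1,2]  [2,3]  [12,16]  [13,18]  [12,19]  [21,22]  [21,23]  [19,26]  [27,28]  [29,30]
[1,2] uncovered → point at 2; [12,16] uncovered → point at 16; [21,22] uncovered → point at 22; [27,28] uncovered → point at 28; [29,30] uncovered → point at 30.
Points: 2, 16, 22, 28, 30 (5 total).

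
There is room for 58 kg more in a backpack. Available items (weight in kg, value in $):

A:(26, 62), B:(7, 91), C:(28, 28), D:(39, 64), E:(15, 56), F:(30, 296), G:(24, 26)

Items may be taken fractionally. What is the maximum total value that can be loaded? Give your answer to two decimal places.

457.31

Greedy by value/weight ratio, highest first.
Order: B (91/7=13.00) > F (296/30=9.87) > E (56/15=3.73) > A (62/26=2.38) > D (64/39=1.64) > G (26/24=1.08) > C (28/28=1.00)
Fill: take B (7 @ 91) → take F (30 @ 296) → take E (15 @ 56) → take 6/26 of A → 14.31; 58/58 used.
Total value = 457.31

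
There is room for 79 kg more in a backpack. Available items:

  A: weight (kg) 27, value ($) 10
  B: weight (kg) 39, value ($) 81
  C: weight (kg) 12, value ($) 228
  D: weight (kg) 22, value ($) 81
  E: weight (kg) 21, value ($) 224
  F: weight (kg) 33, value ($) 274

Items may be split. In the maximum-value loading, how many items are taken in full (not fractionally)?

Sort by value per unit weight and fill in that order.
Order: C (228/12=19.00) > E (224/21=10.67) > F (274/33=8.30) > D (81/22=3.68) > B (81/39=2.08) > A (10/27=0.37)
Fill: take C (12 @ 228) → take E (21 @ 224) → take F (33 @ 274) → take 13/22 of D → 47.86; 79/79 used.
3 item(s) taken whole; one partial (take 13/22 of D).

3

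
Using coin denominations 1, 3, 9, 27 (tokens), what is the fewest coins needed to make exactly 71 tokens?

7

71 − 2×27→17 − 1×9→8 − 2×3→2 − 2×1→0
Total coins = 2 + 1 + 2 + 2 = 7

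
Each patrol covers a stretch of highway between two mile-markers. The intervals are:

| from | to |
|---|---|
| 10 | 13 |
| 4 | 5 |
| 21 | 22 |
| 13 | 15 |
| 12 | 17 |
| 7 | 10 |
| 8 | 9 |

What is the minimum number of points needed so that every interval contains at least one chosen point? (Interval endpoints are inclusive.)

Sort by right endpoint; whenever an interval is uncovered, place a point at its right end.
Sorted: [4,5] [8,9] [7,10] [10,13] [13,15] [12,17] [21,22]
{[4,5]} hit by 5; {[8,9],[7,10]} hit by 9; {[10,13],[13,15],[12,17]} hit by 13; {[21,22]} hit by 22.
Points: 5, 9, 13, 22 (4 total).

4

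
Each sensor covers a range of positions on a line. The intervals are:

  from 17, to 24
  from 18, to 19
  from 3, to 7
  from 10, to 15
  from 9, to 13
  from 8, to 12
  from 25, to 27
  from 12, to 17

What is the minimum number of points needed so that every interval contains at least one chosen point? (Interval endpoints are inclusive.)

Sorted: [3,7] [8,12] [9,13] [10,15] [12,17] [18,19] [17,24] [25,27]
{[3,7]} hit by 7; {[8,12],[9,13],[10,15],[12,17]} hit by 12; {[18,19],[17,24]} hit by 19; {[25,27]} hit by 27.
Points: 7, 12, 19, 27 (4 total).

4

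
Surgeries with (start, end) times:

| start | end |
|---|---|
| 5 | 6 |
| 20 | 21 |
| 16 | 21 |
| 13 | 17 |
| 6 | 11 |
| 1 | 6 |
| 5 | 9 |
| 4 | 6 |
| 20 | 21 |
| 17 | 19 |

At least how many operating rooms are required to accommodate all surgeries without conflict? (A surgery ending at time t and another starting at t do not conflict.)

4

Events (time:±→running): 1:+→1 4:+→2 5:+→3 5:+→4 … peak 4.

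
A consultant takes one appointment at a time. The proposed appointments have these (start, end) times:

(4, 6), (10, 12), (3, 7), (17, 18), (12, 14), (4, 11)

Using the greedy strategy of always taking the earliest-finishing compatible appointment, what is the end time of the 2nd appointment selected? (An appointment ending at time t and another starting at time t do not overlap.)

Sort by end time and greedily take each interval whose start is ≥ the last chosen end.
Sorted by end: (4,6)  (3,7)  (4,11)  (10,12)  (12,14)  (17,18)
take (4,6); skip (4,11); take (10,12); take (12,14); take (17,18).
Selected: (4,6) (10,12) (12,14) (17,18)

12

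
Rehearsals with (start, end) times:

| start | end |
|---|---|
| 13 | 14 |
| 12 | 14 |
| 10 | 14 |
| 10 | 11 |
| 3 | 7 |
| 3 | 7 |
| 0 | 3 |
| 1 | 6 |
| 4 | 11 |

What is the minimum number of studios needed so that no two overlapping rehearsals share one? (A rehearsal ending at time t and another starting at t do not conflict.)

4

Count concurrent intervals with a sweep; the peak is the room count.
Events (time:±→running): 0:+→1 1:+→2 3:-→1 3:+→2 3:+→3 4:+→4 … peak 4.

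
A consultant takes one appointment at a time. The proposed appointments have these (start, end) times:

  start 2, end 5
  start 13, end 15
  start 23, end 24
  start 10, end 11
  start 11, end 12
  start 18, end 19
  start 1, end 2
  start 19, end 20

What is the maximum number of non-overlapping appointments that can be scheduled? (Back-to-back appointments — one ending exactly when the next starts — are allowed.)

8

Order by finish time; keep every interval that doesn't clash with the previous kept one.
Sorted by end: (1,2)  (2,5)  (10,11)  (11,12)  (13,15)  (18,19)  (19,20)  (23,24)
take (1,2); take (2,5); take (10,11); take (11,12); take (13,15); take (18,19); take (19,20); take (23,24).
Selected 8 appointments.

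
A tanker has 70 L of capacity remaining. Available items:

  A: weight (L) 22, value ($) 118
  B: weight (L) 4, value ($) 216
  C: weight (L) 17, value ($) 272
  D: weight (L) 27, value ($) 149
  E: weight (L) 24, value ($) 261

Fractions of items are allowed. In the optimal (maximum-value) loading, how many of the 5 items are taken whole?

Order: B (216/4=54.00) > C (272/17=16.00) > E (261/24=10.88) > D (149/27=5.52) > A (118/22=5.36)
Fill: take B (4 @ 216) → take C (17 @ 272) → take E (24 @ 261) → take 25/27 of D → 137.96; 70/70 used.
3 item(s) taken whole; one partial (take 25/27 of D).

3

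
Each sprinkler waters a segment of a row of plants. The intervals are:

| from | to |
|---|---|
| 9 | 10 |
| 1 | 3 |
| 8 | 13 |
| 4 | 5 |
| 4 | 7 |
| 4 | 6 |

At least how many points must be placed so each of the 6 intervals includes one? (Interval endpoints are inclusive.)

By right end: [1,3]  [4,5]  [4,6]  [4,7]  [9,10]  [8,13]
[1,3] uncovered → point at 3; [4,5] uncovered → point at 5; [9,10] uncovered → point at 10.
Points: 3, 5, 10 (3 total).

3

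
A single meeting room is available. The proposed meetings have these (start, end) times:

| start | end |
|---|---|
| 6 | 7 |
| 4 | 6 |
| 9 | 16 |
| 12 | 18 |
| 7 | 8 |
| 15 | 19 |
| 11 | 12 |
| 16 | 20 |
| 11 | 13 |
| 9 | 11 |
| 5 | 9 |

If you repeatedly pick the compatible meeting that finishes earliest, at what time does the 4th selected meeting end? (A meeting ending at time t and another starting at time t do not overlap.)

11

Greedy by earliest finish: after sorting by end time, pick each interval compatible with the last pick.
By end time: (4,6), (6,7), (7,8), (5,9), (9,11), (11,12), (11,13), (9,16), (12,18), (15,19), (16,20).
Pick (4,6); next start ≥ 6 → (6,7); next start ≥ 7 → (7,8); next start ≥ 8 → (9,11); next start ≥ 11 → (11,12); next start ≥ 12 → (12,18).
Selected: (4,6) (6,7) (7,8) (9,11) (11,12) (12,18)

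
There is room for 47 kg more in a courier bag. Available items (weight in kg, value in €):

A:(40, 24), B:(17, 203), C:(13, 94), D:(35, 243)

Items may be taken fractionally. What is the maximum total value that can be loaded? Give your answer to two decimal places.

Greedy by value/weight ratio, highest first.
Order: B (203/17=11.94) > C (94/13=7.23) > D (243/35=6.94) > A (24/40=0.60)
Fill: take B (17 @ 203) → take C (13 @ 94) → take 17/35 of D → 118.03; 47/47 used.
Total value = 415.03

415.03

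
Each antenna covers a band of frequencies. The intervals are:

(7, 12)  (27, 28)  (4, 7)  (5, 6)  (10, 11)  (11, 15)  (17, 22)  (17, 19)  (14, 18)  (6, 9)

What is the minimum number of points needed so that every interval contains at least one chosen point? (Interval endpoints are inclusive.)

Sorted: [5,6] [4,7] [6,9] [10,11] [7,12] [11,15] [14,18] [17,19] [17,22] [27,28]
{[5,6],[4,7],[6,9]} hit by 6; {[10,11],[7,12],[11,15]} hit by 11; {[14,18],[17,19],[17,22]} hit by 18; {[27,28]} hit by 28.
Points: 6, 11, 18, 28 (4 total).

4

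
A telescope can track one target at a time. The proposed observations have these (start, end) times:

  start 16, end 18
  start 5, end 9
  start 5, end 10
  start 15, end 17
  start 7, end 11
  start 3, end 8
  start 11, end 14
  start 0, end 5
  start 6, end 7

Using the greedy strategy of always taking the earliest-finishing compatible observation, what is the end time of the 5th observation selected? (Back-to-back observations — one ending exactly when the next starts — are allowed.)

17

Greedy by earliest finish: after sorting by end time, pick each interval compatible with the last pick.
Sorted by end: (0,5)  (6,7)  (3,8)  (5,9)  (5,10)  (7,11)  (11,14)  (15,17)  (16,18)
take (0,5); take (6,7); skip (3,8); skip (5,10); take (7,11); take (11,14); take (15,17).
Selected: (0,5) (6,7) (7,11) (11,14) (15,17)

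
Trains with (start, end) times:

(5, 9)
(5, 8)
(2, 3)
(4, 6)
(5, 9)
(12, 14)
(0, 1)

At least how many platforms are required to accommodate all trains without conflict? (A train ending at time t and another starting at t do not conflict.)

4

starts: [0, 2, 4, 5, 5, 5, 12]
ends:   [1, 3, 6, 8, 9, 9, 14]
s0→1 e1→0 s2→1 e3→0 s4→1 s5→2 s5→3 s5→4  — peak 4.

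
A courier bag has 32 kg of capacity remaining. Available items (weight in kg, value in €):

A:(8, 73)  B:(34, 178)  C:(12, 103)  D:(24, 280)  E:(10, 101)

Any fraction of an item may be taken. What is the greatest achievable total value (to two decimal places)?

Greedy by value/weight ratio, highest first.
Order: D (280/24=11.67) > E (101/10=10.10) > A (73/8=9.12) > C (103/12=8.58) > B (178/34=5.24)
Fill: take D (24 @ 280) → take 8/10 of E → 80.80; 32/32 used.
Total value = 360.80

360.80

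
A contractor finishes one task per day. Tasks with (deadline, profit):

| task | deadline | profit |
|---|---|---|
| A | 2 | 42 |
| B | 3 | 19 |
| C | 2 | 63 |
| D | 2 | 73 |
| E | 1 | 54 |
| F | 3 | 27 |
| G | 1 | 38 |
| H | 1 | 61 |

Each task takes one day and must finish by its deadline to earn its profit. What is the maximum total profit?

Take jobs in profit order; each goes to the latest open slot no later than its deadline.
By profit: D(d2,73), C(d2,63), H(d1,61), E(d1,54), A(d2,42), G(d1,38), F(d3,27), B(d3,19)
D→slot 2; C→slot 1; H skipped; E skipped; A skipped; G skipped; F→slot 3; B skipped.
Profit = 63 + 73 + 27 = 163

163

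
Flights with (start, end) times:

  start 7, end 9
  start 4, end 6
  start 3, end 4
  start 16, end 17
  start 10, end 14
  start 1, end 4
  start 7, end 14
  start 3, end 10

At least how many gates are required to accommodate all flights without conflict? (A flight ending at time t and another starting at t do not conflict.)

3

Events (time:±→running): 1:+→1 3:+→2 3:+→3 … peak 3.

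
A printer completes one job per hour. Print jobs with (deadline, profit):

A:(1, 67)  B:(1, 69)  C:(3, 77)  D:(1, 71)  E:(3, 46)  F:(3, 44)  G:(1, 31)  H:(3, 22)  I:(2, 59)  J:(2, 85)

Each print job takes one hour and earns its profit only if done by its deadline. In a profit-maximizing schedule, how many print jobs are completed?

3

Take jobs in profit order; each goes to the latest open slot no later than its deadline.
By profit: J(d2,85), C(d3,77), D(d1,71), B(d1,69), A(d1,67), I(d2,59), E(d3,46), F(d3,44), G(d1,31), H(d3,22)
J→slot 2; C→slot 3; D→slot 1; B skipped; A skipped; I skipped; E skipped; F skipped; G skipped; H skipped.
3 of 10 scheduled.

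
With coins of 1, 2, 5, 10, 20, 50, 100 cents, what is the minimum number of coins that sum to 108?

Greedy: take as many of the largest coin as possible, then repeat with the remainder.
108 = 1×100 + 1×5 + 1×2 + 1×1
Total coins = 1 + 1 + 1 + 1 = 4

4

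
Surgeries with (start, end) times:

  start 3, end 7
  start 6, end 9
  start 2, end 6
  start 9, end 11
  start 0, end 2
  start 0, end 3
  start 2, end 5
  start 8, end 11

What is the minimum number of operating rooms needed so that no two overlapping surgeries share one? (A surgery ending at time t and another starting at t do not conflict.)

Count concurrent intervals with a sweep; the peak is the room count.
Events (time:±→running): 0:+→1 0:+→2 2:-→1 2:+→2 2:+→3 … peak 3.

3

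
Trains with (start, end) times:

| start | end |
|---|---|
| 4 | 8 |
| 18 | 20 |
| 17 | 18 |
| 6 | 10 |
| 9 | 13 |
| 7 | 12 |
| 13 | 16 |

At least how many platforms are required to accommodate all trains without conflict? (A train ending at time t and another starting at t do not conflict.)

Events (time:±→running): 4:+→1 6:+→2 7:+→3 … peak 3.

3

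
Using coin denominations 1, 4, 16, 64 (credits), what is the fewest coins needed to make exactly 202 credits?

Use the largest denomination that fits, subtract, and repeat.
202 = 3×64 + 2×4 + 2×1
Total coins = 3 + 2 + 2 = 7

7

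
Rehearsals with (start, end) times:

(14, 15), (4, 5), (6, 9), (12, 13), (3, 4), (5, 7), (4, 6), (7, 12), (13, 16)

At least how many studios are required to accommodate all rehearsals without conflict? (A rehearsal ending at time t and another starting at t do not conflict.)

The answer is the maximum number of intervals overlapping at any instant.
starts: [3, 4, 4, 5, 6, 7, 12, 13, 14]
ends:   [4, 5, 6, 7, 9, 12, 13, 15, 16]
s3→1 e4→0 s4→1 s4→2  — peak 2.

2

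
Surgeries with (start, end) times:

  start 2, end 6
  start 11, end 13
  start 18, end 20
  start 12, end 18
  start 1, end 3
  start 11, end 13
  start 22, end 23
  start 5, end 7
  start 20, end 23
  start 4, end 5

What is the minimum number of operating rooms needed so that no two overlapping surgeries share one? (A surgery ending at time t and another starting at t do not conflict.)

The answer is the maximum number of intervals overlapping at any instant.
starts: [1, 2, 4, 5, 11, 11, 12, 18, 20, 22]
ends:   [3, 5, 6, 7, 13, 13, 18, 20, 23, 23]
s1→1 s2→2 e3→1 s4→2 e5→1 s5→2 e6→1 e7→0 s11→1 s11→2 s12→3  — peak 3.

3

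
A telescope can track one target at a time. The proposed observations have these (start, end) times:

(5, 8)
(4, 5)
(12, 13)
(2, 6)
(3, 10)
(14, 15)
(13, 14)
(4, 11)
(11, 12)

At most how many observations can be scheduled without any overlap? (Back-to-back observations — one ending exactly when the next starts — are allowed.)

6

By end time: (4,5), (2,6), (5,8), (3,10), (4,11), (11,12), (12,13), (13,14), (14,15).
Pick (4,5); next start ≥ 5 → (5,8); next start ≥ 8 → (11,12); next start ≥ 12 → (12,13); next start ≥ 13 → (13,14); next start ≥ 14 → (14,15).
Selected 6 observations.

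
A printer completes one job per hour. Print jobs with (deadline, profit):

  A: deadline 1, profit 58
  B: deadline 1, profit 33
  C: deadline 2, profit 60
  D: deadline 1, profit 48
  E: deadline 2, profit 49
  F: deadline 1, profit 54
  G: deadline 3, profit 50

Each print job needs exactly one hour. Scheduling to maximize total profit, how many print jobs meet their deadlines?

3

Profit order: C=60 A=58 F=54 G=50 E=49 D=48 B=33
Assign: C→slot 2, A→slot 1, F skipped, G→slot 3, E skipped, D skipped, B skipped.
Slots: [1:A] [2:C] [3:G]
3 of 7 scheduled.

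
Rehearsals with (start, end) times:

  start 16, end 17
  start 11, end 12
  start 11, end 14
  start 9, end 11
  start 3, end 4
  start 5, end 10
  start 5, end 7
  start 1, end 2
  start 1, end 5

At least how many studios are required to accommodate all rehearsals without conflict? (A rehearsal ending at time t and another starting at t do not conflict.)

The answer is the maximum number of intervals overlapping at any instant.
Events (time:±→running): 1:+→1 1:+→2 … peak 2.

2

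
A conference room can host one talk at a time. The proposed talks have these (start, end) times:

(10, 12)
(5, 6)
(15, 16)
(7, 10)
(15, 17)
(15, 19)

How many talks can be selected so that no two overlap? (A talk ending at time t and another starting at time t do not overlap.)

4

By end time: (5,6), (7,10), (10,12), (15,16), (15,17), (15,19).
Pick (5,6); next start ≥ 6 → (7,10); next start ≥ 10 → (10,12); next start ≥ 12 → (15,16).
Selected 4 talks.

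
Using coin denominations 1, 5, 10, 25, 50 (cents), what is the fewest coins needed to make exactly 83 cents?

83 = 1×50 + 1×25 + 1×5 + 3×1
Total coins = 1 + 1 + 1 + 3 = 6

6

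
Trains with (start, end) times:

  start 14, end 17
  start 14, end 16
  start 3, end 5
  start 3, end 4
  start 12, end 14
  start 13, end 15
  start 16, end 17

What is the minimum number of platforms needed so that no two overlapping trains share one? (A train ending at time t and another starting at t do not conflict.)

The answer is the maximum number of intervals overlapping at any instant.
starts: [3, 3, 12, 13, 14, 14, 16]
ends:   [4, 5, 14, 15, 16, 17, 17]
s3→1 s3→2 e4→1 e5→0 s12→1 s13→2 e14→1 s14→2 s14→3  — peak 3.

3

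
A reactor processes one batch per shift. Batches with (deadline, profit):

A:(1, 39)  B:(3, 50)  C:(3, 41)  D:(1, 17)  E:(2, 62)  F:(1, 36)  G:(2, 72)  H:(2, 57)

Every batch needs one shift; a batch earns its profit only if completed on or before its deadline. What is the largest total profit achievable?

Sort by profit descending; place each in the latest free slot ≤ its deadline.
By profit: G(d2,72), E(d2,62), H(d2,57), B(d3,50), C(d3,41), A(d1,39), F(d1,36), D(d1,17)
G→slot 2; E→slot 1; H skipped; B→slot 3; C skipped; A skipped; F skipped; D skipped.
Profit = 62 + 72 + 50 = 184

184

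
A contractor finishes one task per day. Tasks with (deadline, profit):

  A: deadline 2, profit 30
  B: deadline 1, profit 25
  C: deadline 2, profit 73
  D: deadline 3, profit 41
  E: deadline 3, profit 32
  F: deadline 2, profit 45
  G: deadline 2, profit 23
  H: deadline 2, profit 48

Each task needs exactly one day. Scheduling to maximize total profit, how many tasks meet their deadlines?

3

Sort by profit descending; place each in the latest free slot ≤ its deadline.
By profit: C(d2,73), H(d2,48), F(d2,45), D(d3,41), E(d3,32), A(d2,30), B(d1,25), G(d2,23)
C→slot 2; H→slot 1; F skipped; D→slot 3; E skipped; A skipped; B skipped; G skipped.
3 of 8 scheduled.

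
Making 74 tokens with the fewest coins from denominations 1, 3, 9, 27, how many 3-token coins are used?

0

Use the largest denomination that fits, subtract, and repeat.
74 − 2×27→20 − 2×9→2 − 2×1→0
Count of 3: 0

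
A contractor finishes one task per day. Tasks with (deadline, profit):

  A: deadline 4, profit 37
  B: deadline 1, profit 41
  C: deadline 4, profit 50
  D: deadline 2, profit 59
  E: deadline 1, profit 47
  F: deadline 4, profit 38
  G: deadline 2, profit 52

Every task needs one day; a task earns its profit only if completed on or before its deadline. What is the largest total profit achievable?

Take jobs in profit order; each goes to the latest open slot no later than its deadline.
By profit: D(d2,59), G(d2,52), C(d4,50), E(d1,47), B(d1,41), F(d4,38), A(d4,37)
D→slot 2; G→slot 1; C→slot 4; E skipped; B skipped; F→slot 3; A skipped.
Profit = 52 + 59 + 38 + 50 = 199

199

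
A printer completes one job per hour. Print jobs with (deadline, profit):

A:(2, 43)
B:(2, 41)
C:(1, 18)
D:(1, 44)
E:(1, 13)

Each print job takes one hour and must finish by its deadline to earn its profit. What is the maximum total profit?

87

By profit: D(d1,44), A(d2,43), B(d2,41), C(d1,18), E(d1,13)
D→slot 1; A→slot 2; B skipped; C skipped; E skipped.
Profit = 44 + 43 = 87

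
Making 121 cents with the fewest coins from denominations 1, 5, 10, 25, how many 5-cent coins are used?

Greedy: take as many of the largest coin as possible, then repeat with the remainder.
121 = 4×25 + 2×10 + 1×1
Count of 5: 0

0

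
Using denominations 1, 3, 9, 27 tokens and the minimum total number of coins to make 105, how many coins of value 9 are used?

2

105 = 3×27 + 2×9 + 2×3
Count of 9: 2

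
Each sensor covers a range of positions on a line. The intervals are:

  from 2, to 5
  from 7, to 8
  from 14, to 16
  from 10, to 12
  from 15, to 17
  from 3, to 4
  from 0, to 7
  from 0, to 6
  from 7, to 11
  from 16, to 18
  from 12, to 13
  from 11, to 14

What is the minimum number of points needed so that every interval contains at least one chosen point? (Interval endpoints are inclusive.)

4

Sort by right endpoint; whenever an interval is uncovered, place a point at its right end.
By right end: [3,4]  [2,5]  [0,6]  [0,7]  [7,8]  [7,11]  [10,12]  [12,13]  [11,14]  [14,16]  [15,17]  [16,18]
[3,4] uncovered → point at 4; [7,8] uncovered → point at 8; [10,12] uncovered → point at 12; [14,16] uncovered → point at 16.
Points: 4, 8, 12, 16 (4 total).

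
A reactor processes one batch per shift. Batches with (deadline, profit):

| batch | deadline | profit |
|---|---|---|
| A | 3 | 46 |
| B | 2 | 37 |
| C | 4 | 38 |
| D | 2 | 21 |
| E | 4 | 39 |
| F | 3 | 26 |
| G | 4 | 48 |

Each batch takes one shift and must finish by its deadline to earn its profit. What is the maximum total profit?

Profit order: G=48 A=46 E=39 C=38 B=37 F=26 D=21
Assign: G→slot 4, A→slot 3, E→slot 2, C→slot 1, B skipped, F skipped, D skipped.
Slots: [1:C] [2:E] [3:A] [4:G]
Profit = 38 + 39 + 46 + 48 = 171

171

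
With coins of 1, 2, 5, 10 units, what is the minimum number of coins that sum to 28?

28 − 2×10→8 − 1×5→3 − 1×2→1 − 1×1→0
Total coins = 2 + 1 + 1 + 1 = 5

5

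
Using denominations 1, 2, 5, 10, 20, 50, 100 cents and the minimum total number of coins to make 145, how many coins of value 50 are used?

0

Use the largest denomination that fits, subtract, and repeat.
145 − 1×100→45 − 2×20→5 − 1×5→0
Count of 50: 0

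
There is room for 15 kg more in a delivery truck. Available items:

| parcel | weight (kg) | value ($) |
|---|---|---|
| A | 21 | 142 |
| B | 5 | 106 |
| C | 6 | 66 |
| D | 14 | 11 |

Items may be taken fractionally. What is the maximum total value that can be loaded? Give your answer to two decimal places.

Order: B (106/5=21.20) > C (66/6=11.00) > A (142/21=6.76) > D (11/14=0.79)
Fill: take B (5 @ 106) → take C (6 @ 66) → take 4/21 of A → 27.05; 15/15 used.
Total value = 199.05

199.05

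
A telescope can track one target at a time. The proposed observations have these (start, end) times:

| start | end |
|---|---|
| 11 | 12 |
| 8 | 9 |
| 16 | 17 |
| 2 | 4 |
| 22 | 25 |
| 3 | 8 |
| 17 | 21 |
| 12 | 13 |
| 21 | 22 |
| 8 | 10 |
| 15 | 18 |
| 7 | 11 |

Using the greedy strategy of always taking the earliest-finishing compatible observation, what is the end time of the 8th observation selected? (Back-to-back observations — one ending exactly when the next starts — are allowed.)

25

Sorted by end: (2,4)  (3,8)  (8,9)  (8,10)  (7,11)  (11,12)  (12,13)  (16,17)  (15,18)  (17,21)  (21,22)  (22,25)
take (2,4); skip (3,8); take (8,9); take (11,12); take (12,13); take (16,17); take (17,21); take (21,22); take (22,25).
Selected: (2,4) (8,9) (11,12) (12,13) (16,17) (17,21) (21,22) (22,25)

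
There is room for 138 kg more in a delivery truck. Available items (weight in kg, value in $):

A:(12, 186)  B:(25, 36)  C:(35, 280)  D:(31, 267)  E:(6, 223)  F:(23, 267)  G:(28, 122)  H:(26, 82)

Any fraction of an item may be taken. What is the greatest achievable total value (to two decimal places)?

1354.46

Ratios (sorted): E 37.17, A 15.50, F 11.61, D 8.61, C 8.00, G 4.36, H 3.15, B 1.44
take E (6 @ 223); take A (12 @ 186); take F (23 @ 267); take D (31 @ 267); take C (35 @ 280); take G (28 @ 122); take 3/26 of H → 9.46. Capacity used 138/138.
Total value = 1354.46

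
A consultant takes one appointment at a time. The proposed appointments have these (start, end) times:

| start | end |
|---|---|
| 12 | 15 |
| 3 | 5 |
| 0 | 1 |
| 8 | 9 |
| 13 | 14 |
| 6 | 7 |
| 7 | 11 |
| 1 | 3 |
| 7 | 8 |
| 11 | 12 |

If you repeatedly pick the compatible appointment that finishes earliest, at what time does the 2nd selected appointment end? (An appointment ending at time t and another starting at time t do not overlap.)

Sort by end time and greedily take each interval whose start is ≥ the last chosen end.
By end time: (0,1), (1,3), (3,5), (6,7), (7,8), (8,9), (7,11), (11,12), (13,14), (12,15).
Pick (0,1); next start ≥ 1 → (1,3); next start ≥ 3 → (3,5); next start ≥ 5 → (6,7); next start ≥ 7 → (7,8); next start ≥ 8 → (8,9); next start ≥ 9 → (11,12); next start ≥ 12 → (13,14).
Selected: (0,1) (1,3) (3,5) (6,7) (7,8) (8,9) (11,12) (13,14)

3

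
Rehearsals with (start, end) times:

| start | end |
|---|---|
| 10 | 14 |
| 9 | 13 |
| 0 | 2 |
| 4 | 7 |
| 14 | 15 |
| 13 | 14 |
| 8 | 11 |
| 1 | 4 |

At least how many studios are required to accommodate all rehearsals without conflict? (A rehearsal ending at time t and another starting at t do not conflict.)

3

The answer is the maximum number of intervals overlapping at any instant.
starts: [0, 1, 4, 8, 9, 10, 13, 14]
ends:   [2, 4, 7, 11, 13, 14, 14, 15]
s0→1 s1→2 e2→1 e4→0 s4→1 e7→0 s8→1 s9→2 s10→3  — peak 3.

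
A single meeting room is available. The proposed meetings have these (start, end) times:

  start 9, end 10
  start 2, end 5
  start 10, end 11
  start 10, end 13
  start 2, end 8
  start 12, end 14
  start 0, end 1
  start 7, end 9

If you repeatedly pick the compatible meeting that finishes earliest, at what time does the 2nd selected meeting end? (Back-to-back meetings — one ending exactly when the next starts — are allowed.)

5

By end time: (0,1), (2,5), (2,8), (7,9), (9,10), (10,11), (10,13), (12,14).
Pick (0,1); next start ≥ 1 → (2,5); next start ≥ 5 → (7,9); next start ≥ 9 → (9,10); next start ≥ 10 → (10,11); next start ≥ 11 → (12,14).
Selected: (0,1) (2,5) (7,9) (9,10) (10,11) (12,14)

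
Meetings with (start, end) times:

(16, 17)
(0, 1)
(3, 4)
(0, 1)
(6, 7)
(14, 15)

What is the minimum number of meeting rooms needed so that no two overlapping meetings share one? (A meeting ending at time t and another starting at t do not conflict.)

The answer is the maximum number of intervals overlapping at any instant.
starts: [0, 0, 3, 6, 14, 16]
ends:   [1, 1, 4, 7, 15, 17]
s0→1 s0→2  — peak 2.

2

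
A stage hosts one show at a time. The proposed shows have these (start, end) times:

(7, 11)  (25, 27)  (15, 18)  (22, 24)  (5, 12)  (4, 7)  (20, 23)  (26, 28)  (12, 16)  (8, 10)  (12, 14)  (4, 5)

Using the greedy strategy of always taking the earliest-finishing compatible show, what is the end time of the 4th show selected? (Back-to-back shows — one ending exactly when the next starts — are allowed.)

18

Sort by end time and greedily take each interval whose start is ≥ the last chosen end.
Sorted by end: (4,5)  (4,7)  (8,10)  (7,11)  (5,12)  (12,14)  (12,16)  (15,18)  (20,23)  (22,24)  (25,27)  (26,28)
take (4,5); skip (4,7); take (8,10); skip (7,11); take (12,14); take (15,18); take (20,23); take (25,27).
Selected: (4,5) (8,10) (12,14) (15,18) (20,23) (25,27)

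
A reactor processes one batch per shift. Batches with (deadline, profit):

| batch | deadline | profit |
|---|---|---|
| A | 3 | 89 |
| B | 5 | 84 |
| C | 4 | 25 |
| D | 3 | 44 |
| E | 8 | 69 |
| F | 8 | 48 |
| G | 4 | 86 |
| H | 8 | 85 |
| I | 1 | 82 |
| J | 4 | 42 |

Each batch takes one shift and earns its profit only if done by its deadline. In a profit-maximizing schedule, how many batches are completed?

Sort by profit descending; place each in the latest free slot ≤ its deadline.
Profit order: A=89 G=86 H=85 B=84 I=82 E=69 F=48 D=44 J=42 C=25
Assign: A→slot 3, G→slot 4, H→slot 8, B→slot 5, I→slot 1, E→slot 7, F→slot 6, D→slot 2, J skipped, C skipped.
Slots: [1:I] [2:D] [3:A] [4:G] [5:B] [6:F] [7:E] [8:H]
8 of 10 scheduled.

8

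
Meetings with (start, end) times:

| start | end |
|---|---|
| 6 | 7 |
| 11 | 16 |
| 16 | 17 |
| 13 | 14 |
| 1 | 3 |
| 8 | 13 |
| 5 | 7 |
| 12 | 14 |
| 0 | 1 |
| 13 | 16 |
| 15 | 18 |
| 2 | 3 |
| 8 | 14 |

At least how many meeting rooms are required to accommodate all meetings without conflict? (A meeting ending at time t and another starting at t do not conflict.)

5

The answer is the maximum number of intervals overlapping at any instant.
starts: [0, 1, 2, 5, 6, 8, 8, 11, 12, 13, 13, 15, 16]
ends:   [1, 3, 3, 7, 7, 13, 14, 14, 14, 16, 16, 17, 18]
s0→1 e1→0 s1→1 s2→2 e3→1 e3→0 s5→1 s6→2 e7→1 e7→0 s8→1 s8→2 s11→3 s12→4 e13→3 s13→4 s13→5  — peak 5.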